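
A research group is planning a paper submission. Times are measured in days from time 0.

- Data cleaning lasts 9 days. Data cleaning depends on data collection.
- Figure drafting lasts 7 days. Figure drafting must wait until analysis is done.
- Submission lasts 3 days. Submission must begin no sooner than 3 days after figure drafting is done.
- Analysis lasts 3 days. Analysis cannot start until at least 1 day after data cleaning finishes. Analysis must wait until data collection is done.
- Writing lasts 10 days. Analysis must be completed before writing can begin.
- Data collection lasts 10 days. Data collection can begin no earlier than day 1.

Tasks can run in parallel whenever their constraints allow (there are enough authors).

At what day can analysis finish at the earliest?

Data collection waits on its own release at day 1, so it starts at day 1 and finishes at 1 + 10 = day 11.
Data cleaning cannot begin until data collection (finishes day 11). It runs from day 11 to 11 + 9 = day 20.
Analysis needs all of data cleaning (finishes day 20, plus 1-day gap → day 21); data collection (finishes day 11). That puts its earliest start at day 21; it finishes at 21 + 3 = day 24.

24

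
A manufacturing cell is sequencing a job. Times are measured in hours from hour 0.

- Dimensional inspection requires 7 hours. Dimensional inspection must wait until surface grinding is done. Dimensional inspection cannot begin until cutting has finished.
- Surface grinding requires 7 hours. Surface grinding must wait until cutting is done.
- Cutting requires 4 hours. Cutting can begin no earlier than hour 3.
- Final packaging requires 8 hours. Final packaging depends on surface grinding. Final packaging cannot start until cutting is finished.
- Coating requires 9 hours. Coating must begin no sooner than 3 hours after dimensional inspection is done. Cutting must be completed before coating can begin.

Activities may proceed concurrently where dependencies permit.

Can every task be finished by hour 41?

Yes

Cutting waits on its own release at hour 3, so it starts at hour 3 and finishes at 3 + 4 = hour 7.
After cutting (finishes hour 7), surface grinding can start at hour 7 and finishes at hour 14.
For final packaging: surface grinding (finishes hour 14); cutting (finishes hour 7). Taking the maximum gives a start of hour 14, and it finishes at 14 + 8 = hour 22.
For dimensional inspection: surface grinding (finishes hour 14); cutting (finishes hour 7). Taking the maximum gives a start of hour 14, and it finishes at 14 + 7 = hour 21.
Coating has to wait for dimensional inspection (finishes hour 21, plus 3-hour gap → hour 24); cutting (finishes hour 7). The latest of these is hour 24, so coating runs hour 24 to 24 + 9 = hour 33.
Every task is finished by hour 33, which is no later than the deadline of 41, so the schedule is feasible.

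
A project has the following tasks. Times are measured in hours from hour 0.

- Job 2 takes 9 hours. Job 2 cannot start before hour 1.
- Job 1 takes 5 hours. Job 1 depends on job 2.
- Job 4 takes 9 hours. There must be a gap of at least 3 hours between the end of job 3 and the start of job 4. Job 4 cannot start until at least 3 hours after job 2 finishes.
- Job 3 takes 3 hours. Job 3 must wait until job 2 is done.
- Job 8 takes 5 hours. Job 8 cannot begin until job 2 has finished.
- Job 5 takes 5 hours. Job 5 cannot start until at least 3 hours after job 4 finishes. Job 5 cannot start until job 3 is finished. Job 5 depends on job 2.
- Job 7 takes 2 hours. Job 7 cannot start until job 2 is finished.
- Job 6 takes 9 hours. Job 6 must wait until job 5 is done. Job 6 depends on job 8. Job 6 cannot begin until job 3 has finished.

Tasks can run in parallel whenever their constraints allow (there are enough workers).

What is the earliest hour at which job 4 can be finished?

Job 2 cannot begin until its own release at hour 1. It runs from hour 1 to 1 + 9 = hour 10.
Job 3 cannot begin until job 2 (finishes hour 10). It runs from hour 10 to 10 + 3 = hour 13.
Job 4 cannot start until job 3 (finishes hour 13, plus 3-hour gap → hour 16); job 2 (finishes hour 10, plus 3-hour gap → hour 13). The controlling bound is hour 16, so job 4 finishes at 16 + 9 = hour 25.

25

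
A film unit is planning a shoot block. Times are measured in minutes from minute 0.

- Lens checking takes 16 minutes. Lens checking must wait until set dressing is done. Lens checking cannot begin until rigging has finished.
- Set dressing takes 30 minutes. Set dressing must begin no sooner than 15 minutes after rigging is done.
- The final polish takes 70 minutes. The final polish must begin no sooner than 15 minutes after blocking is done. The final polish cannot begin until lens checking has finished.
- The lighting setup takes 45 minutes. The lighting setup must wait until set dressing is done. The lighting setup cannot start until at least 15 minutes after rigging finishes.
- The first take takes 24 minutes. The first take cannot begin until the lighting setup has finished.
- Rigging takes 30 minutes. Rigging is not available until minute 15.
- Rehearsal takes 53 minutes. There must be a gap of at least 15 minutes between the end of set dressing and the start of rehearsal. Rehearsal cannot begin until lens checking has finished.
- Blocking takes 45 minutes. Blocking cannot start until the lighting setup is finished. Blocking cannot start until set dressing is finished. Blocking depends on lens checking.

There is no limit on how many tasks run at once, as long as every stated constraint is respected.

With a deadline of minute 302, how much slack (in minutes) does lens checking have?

66

Rigging waits on its own release at minute 15, so it starts at minute 15 and finishes at 15 + 30 = minute 45.
Set dressing waits on rigging (finishes minute 45, plus 15-minute gap → minute 60), so it starts at minute 60 and finishes at 60 + 30 = minute 90.
For lens checking: set dressing (finishes minute 90); rigging (finishes minute 45). Taking the maximum gives a start of minute 90, and it finishes at 90 + 16 = minute 106.

Working backward from the deadline:
Nothing follows the final polish; the deadline of minute 302 is its only limit. It must start by 302 − 70 = minute 232.
Blocking must finish before the final polish (must start by minute 232, minus 15-minute gap → minute 217). With a 45-minute duration, blocking must start by 217 − 45 = minute 172.
Rehearsal must finish by minute 302; it takes 53 minutes, so it must start by 302 − 53 = minute 249.
For lens checking: blocking (must start by minute 172); rehearsal (must start by minute 249); the final polish (must start by minute 232). The most restrictive is minute 172; with a 16-minute duration, lens checking must start by minute 156.
So lens checking can start as early as minute 90 and as late as minute 156, giving 156 − 90 = 66 minutes of slack.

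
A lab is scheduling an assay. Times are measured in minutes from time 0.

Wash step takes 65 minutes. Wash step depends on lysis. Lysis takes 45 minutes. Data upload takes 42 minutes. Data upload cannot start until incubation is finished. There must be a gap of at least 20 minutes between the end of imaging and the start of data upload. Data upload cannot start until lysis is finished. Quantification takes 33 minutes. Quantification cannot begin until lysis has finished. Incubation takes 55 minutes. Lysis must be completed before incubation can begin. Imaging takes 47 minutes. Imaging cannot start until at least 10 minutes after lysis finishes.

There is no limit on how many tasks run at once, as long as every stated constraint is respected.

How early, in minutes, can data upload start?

Nothing blocks lysis, so it runs from minute 0 to minute 45.
Imaging waits on lysis (finishes minute 45, plus 10-minute gap → minute 55), so it starts at minute 55 and finishes at 55 + 47 = minute 102.
Incubation waits on lysis (finishes minute 45), so it starts at minute 45 and finishes at 45 + 55 = minute 100.
Data upload waits on incubation (finishes minute 100); imaging (finishes minute 102, plus 20-minute gap → minute 122); lysis (finishes minute 45). The latest of these is minute 122, which is the earliest data upload can start.

122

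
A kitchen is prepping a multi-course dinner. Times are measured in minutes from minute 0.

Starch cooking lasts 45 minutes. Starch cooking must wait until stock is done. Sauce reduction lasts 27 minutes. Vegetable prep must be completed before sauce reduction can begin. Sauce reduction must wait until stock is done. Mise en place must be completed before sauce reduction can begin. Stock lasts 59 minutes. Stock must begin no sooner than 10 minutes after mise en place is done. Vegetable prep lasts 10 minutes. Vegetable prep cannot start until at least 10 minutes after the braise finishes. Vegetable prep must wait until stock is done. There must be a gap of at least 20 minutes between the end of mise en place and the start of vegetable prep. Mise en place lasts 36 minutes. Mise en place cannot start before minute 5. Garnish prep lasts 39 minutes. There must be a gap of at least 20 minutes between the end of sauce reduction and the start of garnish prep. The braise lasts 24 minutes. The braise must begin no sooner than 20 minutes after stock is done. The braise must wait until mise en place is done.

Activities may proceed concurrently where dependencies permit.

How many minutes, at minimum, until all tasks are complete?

260

Mise en place waits on its own release at minute 5, so it starts at minute 5 and finishes at 5 + 36 = minute 41.
Stock waits on mise en place (finishes minute 41, plus 10-minute gap → minute 51), so it starts at minute 51 and finishes at 51 + 59 = minute 110.
Starch cooking cannot begin until stock (finishes minute 110). It runs from minute 110 to 110 + 45 = minute 155.
The braise has to wait for stock (finishes minute 110, plus 20-minute gap → minute 130); mise en place (finishes minute 41). The latest of these is minute 130, so the braise runs minute 130 to 130 + 24 = minute 154.
Vegetable prep needs all of the braise (finishes minute 154, plus 10-minute gap → minute 164); stock (finishes minute 110); mise en place (finishes minute 41, plus 20-minute gap → minute 61). That puts its earliest start at minute 164; it finishes at 164 + 10 = minute 174.
Sauce reduction needs all of vegetable prep (finishes minute 174); stock (finishes minute 110); mise en place (finishes minute 41). That puts its earliest start at minute 174; it finishes at 174 + 27 = minute 201.
Garnish prep waits on sauce reduction (finishes minute 201, plus 20-minute gap → minute 221), so it starts at minute 221 and finishes at 221 + 39 = minute 260.
All tasks are finished once the last one completes. Finish times: Mise en place at 41, Stock at 110, The braise at 154, Vegetable prep at 174, Sauce reduction at 201, Starch cooking at 155, Garnish prep at 260. The latest is minute 260.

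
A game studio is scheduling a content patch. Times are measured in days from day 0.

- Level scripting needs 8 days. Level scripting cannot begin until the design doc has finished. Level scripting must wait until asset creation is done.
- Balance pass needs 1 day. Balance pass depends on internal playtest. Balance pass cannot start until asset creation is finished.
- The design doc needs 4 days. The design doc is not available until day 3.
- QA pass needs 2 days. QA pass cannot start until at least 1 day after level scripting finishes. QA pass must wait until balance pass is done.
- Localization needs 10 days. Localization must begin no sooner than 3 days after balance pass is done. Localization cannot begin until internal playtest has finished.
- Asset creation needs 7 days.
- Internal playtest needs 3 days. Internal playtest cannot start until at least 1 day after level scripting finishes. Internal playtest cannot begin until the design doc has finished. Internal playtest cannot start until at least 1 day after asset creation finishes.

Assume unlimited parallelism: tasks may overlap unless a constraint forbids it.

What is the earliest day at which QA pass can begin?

20

Asset creation has no prerequisites, so it starts at day 0 and finishes at day 7.
After its own release at day 3, the design doc can start at day 3 and finishes at day 7.
For level scripting: the design doc (finishes day 7); asset creation (finishes day 7). Taking the maximum gives a start of day 7, and it finishes at 7 + 8 = day 15.
Internal playtest needs all of level scripting (finishes day 15, plus 1-day gap → day 16); the design doc (finishes day 7); asset creation (finishes day 7, plus 1-day gap → day 8). That puts its earliest start at day 16; it finishes at 16 + 3 = day 19.
Balance pass needs all of internal playtest (finishes day 19); asset creation (finishes day 7). That puts its earliest start at day 19; it finishes at 19 + 1 = day 20.
QA pass waits on level scripting (finishes day 15, plus 1-day gap → day 16); balance pass (finishes day 20). The latest of these is day 20, which is the earliest QA pass can start.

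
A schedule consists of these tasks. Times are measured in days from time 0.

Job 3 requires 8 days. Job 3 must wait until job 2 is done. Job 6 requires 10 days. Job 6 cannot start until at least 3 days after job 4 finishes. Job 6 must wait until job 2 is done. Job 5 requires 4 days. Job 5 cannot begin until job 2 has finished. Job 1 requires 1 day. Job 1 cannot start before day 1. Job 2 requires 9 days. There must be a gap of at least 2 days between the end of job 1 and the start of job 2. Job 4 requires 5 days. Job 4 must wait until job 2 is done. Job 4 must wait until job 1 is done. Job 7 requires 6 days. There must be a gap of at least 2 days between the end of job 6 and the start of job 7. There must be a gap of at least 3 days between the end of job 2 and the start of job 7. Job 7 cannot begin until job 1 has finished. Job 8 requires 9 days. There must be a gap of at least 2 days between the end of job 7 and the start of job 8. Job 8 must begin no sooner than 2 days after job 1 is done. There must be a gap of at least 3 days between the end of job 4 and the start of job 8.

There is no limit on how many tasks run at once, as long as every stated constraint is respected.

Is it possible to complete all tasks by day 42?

No

Job 1 cannot begin until its own release at day 1. It runs from day 1 to 1 + 1 = day 2.
Job 2 waits on job 1 (finishes day 2, plus 2-day gap → day 4), so it starts at day 4 and finishes at 4 + 9 = day 13.
Job 5 waits on job 2 (finishes day 13), so it starts at day 13 and finishes at 13 + 4 = day 17.
Job 4 cannot start until job 2 (finishes day 13); job 1 (finishes day 2). The controlling bound is day 13, so job 4 finishes at 13 + 5 = day 18.
Job 6 has to wait for job 4 (finishes day 18, plus 3-day gap → day 21); job 2 (finishes day 13). The latest of these is day 21, so job 6 runs day 21 to 21 + 10 = day 31.
Job 7 needs all of job 6 (finishes day 31, plus 2-day gap → day 33); job 2 (finishes day 13, plus 3-day gap → day 16); job 1 (finishes day 2). That puts its earliest start at day 33; it finishes at 33 + 6 = day 39.
For job 8: job 7 (finishes day 39, plus 2-day gap → day 41); job 1 (finishes day 2, plus 2-day gap → day 4); job 4 (finishes day 18, plus 3-day gap → day 21). Taking the maximum gives a start of day 41, and it finishes at 41 + 9 = day 50.
Job 3 cannot begin until job 2 (finishes day 13). It runs from day 13 to 13 + 8 = day 21.
The earliest everything can be done is day 50, which is after the deadline of 42, so it is not possible.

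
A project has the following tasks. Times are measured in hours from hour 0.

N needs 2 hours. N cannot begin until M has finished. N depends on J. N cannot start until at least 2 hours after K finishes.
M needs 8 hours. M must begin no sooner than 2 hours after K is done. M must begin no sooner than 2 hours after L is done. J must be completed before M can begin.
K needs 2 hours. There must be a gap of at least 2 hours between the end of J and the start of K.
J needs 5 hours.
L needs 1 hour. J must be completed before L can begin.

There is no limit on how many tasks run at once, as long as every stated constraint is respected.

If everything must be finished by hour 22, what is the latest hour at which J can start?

1

N must finish by hour 22; it takes 2 hours, so it must start by 22 − 2 = hour 20.
M must finish before N (must start by hour 20). With an 8-hour duration, M must start by 20 − 8 = hour 12.
K has several dependents: M (must start by hour 12, minus 2-hour gap → hour 10); N (must start by hour 20, minus 2-hour gap → hour 18). The earliest of those limits is hour 10, so K must start by 10 − 2 = hour 8.
Since M (must start by hour 12, minus 2-hour gap → hour 10) depends on it, L must finish by hour 10. Backing off its 1-hour duration gives a latest start of hour 9.
J has several dependents: K (must start by hour 8, minus 2-hour gap → hour 6); L (must start by hour 9); M (must start by hour 12); N (must start by hour 20). The earliest of those limits is hour 6, so J must start by 6 − 5 = hour 1.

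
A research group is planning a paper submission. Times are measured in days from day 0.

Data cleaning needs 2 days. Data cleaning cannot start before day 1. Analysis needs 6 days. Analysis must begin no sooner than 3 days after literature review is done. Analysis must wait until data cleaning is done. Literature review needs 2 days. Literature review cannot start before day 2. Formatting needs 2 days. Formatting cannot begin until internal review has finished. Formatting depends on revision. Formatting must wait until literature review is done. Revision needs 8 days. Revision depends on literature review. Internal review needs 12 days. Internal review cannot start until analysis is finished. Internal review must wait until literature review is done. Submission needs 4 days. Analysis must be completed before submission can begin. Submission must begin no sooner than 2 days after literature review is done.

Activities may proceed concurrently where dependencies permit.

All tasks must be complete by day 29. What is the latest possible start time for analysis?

9

Formatting has no dependents, so it just needs to finish by day 29. Starting by 29 − 2 = day 27 achieves that.
Internal review must finish before formatting (must start by day 27). With a 12-day duration, internal review must start by 27 − 12 = day 15.
Nothing follows submission; the deadline of day 29 is its only limit. It must start by 29 − 4 = day 25.
Analysis feeds internal review (must start by day 15); submission (must start by day 25). Taking the minimum, analysis must finish by day 15 and start by 15 − 6 = day 9.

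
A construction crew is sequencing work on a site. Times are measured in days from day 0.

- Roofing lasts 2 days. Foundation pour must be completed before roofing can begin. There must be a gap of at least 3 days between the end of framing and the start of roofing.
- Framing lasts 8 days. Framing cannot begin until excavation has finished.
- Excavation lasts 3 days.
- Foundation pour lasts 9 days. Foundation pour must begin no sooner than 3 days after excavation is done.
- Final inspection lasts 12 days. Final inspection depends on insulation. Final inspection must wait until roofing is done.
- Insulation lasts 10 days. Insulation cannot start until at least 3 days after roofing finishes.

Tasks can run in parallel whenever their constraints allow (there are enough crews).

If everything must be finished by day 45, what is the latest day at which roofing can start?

18

Nothing follows final inspection; the deadline of day 45 is its only limit. It must start by 45 − 12 = day 33.
Insulation feeds into final inspection (must start by day 33); so insulation must finish by day 33 and therefore start by day 23.
For roofing: insulation (must start by day 23, minus 3-day gap → day 20); final inspection (must start by day 33). The most restrictive is day 20; with a 2-day duration, roofing must start by day 18.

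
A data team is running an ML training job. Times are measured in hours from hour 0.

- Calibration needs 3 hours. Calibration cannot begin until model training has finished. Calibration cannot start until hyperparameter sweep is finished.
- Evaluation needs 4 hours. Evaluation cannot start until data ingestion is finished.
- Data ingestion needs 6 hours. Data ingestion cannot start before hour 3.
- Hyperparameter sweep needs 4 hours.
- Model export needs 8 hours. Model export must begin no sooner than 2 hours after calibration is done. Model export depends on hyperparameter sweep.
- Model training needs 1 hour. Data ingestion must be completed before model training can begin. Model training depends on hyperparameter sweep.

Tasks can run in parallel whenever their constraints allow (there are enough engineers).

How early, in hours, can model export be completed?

Nothing blocks hyperparameter sweep, so it runs from hour 0 to hour 4.
After its own release at hour 3, data ingestion can start at hour 3 and finishes at hour 9.
Model training has to wait for data ingestion (finishes hour 9); hyperparameter sweep (finishes hour 4). The latest of these is hour 9, so model training runs hour 9 to 9 + 1 = hour 10.
Calibration cannot start until model training (finishes hour 10); hyperparameter sweep (finishes hour 4). The controlling bound is hour 10, so calibration finishes at 10 + 3 = hour 13.
Model export needs all of calibration (finishes hour 13, plus 2-hour gap → hour 15); hyperparameter sweep (finishes hour 4). That puts its earliest start at hour 15; it finishes at 15 + 8 = hour 23.

23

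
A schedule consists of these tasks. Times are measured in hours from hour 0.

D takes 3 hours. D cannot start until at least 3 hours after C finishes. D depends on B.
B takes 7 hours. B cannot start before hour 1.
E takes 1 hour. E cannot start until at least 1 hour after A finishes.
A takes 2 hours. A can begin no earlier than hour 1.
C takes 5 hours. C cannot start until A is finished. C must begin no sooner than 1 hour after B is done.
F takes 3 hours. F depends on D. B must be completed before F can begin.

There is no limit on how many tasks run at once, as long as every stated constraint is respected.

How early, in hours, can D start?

B waits on its own release at hour 1, so it starts at hour 1 and finishes at 1 + 7 = hour 8.
After its own release at hour 1, A can start at hour 1 and finishes at hour 3.
C has to wait for A (finishes hour 3); B (finishes hour 8, plus 1-hour gap → hour 9). The latest of these is hour 9, so C runs hour 9 to 9 + 5 = hour 14.
D waits on C (finishes hour 14, plus 3-hour gap → hour 17); B (finishes hour 8). The latest of these is hour 17, which is the earliest D can start.

17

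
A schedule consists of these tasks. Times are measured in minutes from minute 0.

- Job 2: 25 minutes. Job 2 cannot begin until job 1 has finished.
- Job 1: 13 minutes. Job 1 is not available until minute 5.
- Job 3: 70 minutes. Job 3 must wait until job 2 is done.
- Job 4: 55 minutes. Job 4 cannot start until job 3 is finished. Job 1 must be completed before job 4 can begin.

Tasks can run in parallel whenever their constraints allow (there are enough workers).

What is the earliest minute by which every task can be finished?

After its own release at minute 5, job 1 can start at minute 5 and finishes at minute 18.
After job 1 (finishes minute 18), job 2 can start at minute 18 and finishes at minute 43.
Job 3 waits on job 2 (finishes minute 43), so it starts at minute 43 and finishes at 43 + 70 = minute 113.
For job 4: job 3 (finishes minute 113); job 1 (finishes minute 18). Taking the maximum gives a start of minute 113, and it finishes at 113 + 55 = minute 168.
All tasks are finished once the last one completes. Finish times: Job 1 at 18, Job 2 at 43, Job 3 at 113, Job 4 at 168. The latest is minute 168.

168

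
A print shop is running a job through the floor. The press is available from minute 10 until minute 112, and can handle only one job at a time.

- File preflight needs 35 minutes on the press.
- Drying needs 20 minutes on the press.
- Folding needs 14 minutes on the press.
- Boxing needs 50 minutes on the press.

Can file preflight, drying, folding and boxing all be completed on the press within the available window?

The press window is 112 − 10 = 102 minutes.
Running back to back, the jobs need 35 + 20 + 14 + 50 = 119 minutes on the press.
Since 119 > 102, they cannot all fit.

No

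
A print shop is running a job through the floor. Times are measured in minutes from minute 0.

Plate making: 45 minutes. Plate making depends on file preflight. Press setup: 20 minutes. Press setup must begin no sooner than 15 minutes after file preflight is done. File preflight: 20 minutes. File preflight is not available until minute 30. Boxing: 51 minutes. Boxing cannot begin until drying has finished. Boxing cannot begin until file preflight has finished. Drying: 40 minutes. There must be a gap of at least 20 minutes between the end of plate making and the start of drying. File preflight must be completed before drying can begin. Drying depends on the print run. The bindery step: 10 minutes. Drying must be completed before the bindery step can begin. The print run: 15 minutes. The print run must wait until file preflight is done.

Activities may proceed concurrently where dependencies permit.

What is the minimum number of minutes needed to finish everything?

After its own release at minute 30, file preflight can start at minute 30 and finishes at minute 50.
The print run cannot begin until file preflight (finishes minute 50). It runs from minute 50 to 50 + 15 = minute 65.
Press setup waits on file preflight (finishes minute 50, plus 15-minute gap → minute 65), so it starts at minute 65 and finishes at 65 + 20 = minute 85.
Plate making cannot begin until file preflight (finishes minute 50). It runs from minute 50 to 50 + 45 = minute 95.
Drying needs all of plate making (finishes minute 95, plus 20-minute gap → minute 115); file preflight (finishes minute 50); the print run (finishes minute 65). That puts its earliest start at minute 115; it finishes at 115 + 40 = minute 155.
Boxing cannot start until drying (finishes minute 155); file preflight (finishes minute 50). The controlling bound is minute 155, so boxing finishes at 155 + 51 = minute 206.
The bindery step waits on drying (finishes minute 155), so it starts at minute 155 and finishes at 155 + 10 = minute 165.
All tasks are finished once the last one completes. Finish times: File preflight at 50, Plate making at 95, Press setup at 85, The print run at 65, Drying at 155, The bindery step at 165, Boxing at 206. The latest is minute 206.

206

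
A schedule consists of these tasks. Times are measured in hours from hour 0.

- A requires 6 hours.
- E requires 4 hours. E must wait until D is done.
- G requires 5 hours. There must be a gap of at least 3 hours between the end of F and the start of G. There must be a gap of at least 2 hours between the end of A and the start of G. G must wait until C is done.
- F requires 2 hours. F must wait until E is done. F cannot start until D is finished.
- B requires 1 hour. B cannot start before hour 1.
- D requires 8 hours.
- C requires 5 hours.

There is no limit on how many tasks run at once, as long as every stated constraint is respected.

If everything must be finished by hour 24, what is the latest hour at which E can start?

10

G has no dependents, so it just needs to finish by hour 24. Starting by 24 − 5 = hour 19 achieves that.
F must finish before G (must start by hour 19, minus 3-hour gap → hour 16). With a 2-hour duration, F must start by 16 − 2 = hour 14.
Since F (must start by hour 14) depends on it, E must finish by hour 14. Backing off its 4-hour duration gives a latest start of hour 10.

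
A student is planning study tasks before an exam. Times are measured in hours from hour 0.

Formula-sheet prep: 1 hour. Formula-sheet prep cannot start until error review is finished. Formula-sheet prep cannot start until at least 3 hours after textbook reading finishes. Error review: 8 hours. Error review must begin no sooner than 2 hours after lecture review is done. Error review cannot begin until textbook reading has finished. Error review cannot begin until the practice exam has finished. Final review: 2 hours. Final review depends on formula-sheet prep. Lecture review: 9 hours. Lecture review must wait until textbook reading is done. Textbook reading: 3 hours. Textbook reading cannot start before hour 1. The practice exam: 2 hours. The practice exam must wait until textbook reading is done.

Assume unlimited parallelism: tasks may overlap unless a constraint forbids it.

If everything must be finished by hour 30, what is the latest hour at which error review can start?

Final review must finish by hour 30; it takes 2 hours, so it must start by 30 − 2 = hour 28.
Formula-sheet prep must finish before final review (must start by hour 28). With a 1-hour duration, formula-sheet prep must start by 28 − 1 = hour 27.
Since formula-sheet prep (must start by hour 27) depends on it, error review must finish by hour 27. Backing off its 8-hour duration gives a latest start of hour 19.

19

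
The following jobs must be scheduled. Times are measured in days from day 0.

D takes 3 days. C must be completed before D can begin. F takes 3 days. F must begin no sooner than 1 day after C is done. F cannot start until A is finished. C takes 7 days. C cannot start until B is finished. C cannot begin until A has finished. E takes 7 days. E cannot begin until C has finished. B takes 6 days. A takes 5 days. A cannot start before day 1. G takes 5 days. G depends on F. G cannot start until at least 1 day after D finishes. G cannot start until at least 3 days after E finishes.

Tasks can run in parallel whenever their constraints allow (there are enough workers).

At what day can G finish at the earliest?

B can start immediately at day 0; it finishes at day 6.
A waits on its own release at day 1, so it starts at day 1 and finishes at 1 + 5 = day 6.
C cannot start until B (finishes day 6); A (finishes day 6). The controlling bound is day 6, so C finishes at 6 + 7 = day 13.
F needs all of C (finishes day 13, plus 1-day gap → day 14); A (finishes day 6). That puts its earliest start at day 14; it finishes at 14 + 3 = day 17.
E waits on C (finishes day 13), so it starts at day 13 and finishes at 13 + 7 = day 20.
D cannot begin until C (finishes day 13). It runs from day 13 to 13 + 3 = day 16.
G cannot start until F (finishes day 17); D (finishes day 16, plus 1-day gap → day 17); E (finishes day 20, plus 3-day gap → day 23). The controlling bound is day 23, so G finishes at 23 + 5 = day 28.

28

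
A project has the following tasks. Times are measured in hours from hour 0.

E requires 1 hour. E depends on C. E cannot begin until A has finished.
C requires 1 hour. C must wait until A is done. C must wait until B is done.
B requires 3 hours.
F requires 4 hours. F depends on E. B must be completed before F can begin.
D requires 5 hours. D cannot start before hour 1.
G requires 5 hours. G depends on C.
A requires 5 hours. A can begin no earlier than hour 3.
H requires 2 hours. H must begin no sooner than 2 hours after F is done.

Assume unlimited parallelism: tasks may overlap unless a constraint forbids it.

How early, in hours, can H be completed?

B has no prerequisites, so it starts at hour 0 and finishes at hour 3.
After its own release at hour 3, A can start at hour 3 and finishes at hour 8.
For C: A (finishes hour 8); B (finishes hour 3). Taking the maximum gives a start of hour 8, and it finishes at 8 + 1 = hour 9.
E cannot start until C (finishes hour 9); A (finishes hour 8). The controlling bound is hour 9, so E finishes at 9 + 1 = hour 10.
F cannot start until E (finishes hour 10); B (finishes hour 3). The controlling bound is hour 10, so F finishes at 10 + 4 = hour 14.
After F (finishes hour 14, plus 2-hour gap → hour 16), H can start at hour 16 and finishes at hour 18.

18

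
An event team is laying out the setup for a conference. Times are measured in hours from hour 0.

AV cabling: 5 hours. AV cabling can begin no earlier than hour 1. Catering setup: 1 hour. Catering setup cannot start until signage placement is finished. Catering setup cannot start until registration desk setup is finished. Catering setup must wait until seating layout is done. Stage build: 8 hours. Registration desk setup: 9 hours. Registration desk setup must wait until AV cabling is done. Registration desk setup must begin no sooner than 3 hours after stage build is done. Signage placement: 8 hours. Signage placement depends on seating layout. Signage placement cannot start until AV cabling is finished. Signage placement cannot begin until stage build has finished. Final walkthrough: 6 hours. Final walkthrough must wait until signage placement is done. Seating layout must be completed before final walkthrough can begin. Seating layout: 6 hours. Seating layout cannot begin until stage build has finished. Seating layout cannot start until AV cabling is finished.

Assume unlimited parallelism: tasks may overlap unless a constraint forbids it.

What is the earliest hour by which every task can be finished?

28

After its own release at hour 1, AV cabling can start at hour 1 and finishes at hour 6.
Stage build can start immediately at hour 0; it finishes at hour 8.
Registration desk setup has to wait for AV cabling (finishes hour 6); stage build (finishes hour 8, plus 3-hour gap → hour 11). The latest of these is hour 11, so registration desk setup runs hour 11 to 11 + 9 = hour 20.
Seating layout has to wait for stage build (finishes hour 8); AV cabling (finishes hour 6). The latest of these is hour 8, so seating layout runs hour 8 to 8 + 6 = hour 14.
Signage placement has to wait for seating layout (finishes hour 14); AV cabling (finishes hour 6); stage build (finishes hour 8). The latest of these is hour 14, so signage placement runs hour 14 to 14 + 8 = hour 22.
Final walkthrough has to wait for signage placement (finishes hour 22); seating layout (finishes hour 14). The latest of these is hour 22, so final walkthrough runs hour 22 to 22 + 6 = hour 28.
Catering setup cannot start until signage placement (finishes hour 22); registration desk setup (finishes hour 20); seating layout (finishes hour 14). The controlling bound is hour 22, so catering setup finishes at 22 + 1 = hour 23.
All tasks are finished once the last one completes. Finish times: Stage build at 8, AV cabling at 6, Seating layout at 14, Registration desk setup at 20, Signage placement at 22, Catering setup at 23, Final walkthrough at 28. The latest is hour 28.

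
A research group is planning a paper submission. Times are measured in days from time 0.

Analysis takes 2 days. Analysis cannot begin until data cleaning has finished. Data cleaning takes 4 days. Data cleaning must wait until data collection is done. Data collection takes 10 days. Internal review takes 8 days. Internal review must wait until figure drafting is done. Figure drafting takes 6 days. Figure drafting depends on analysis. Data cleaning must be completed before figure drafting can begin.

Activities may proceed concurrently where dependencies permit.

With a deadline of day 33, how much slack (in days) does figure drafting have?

3

Data collection has no prerequisites, so it starts at day 0 and finishes at day 10.
After data collection (finishes day 10), data cleaning can start at day 10 and finishes at day 14.
Analysis cannot begin until data cleaning (finishes day 14). It runs from day 14 to 14 + 2 = day 16.
Figure drafting cannot start until analysis (finishes day 16); data cleaning (finishes day 14). The controlling bound is day 16, so figure drafting finishes at 16 + 6 = day 22.

Working backward from the deadline:
To finish by day 33, internal review (duration 8) must start no later than day 25.
Figure drafting must finish before internal review (must start by day 25). With a 6-day duration, figure drafting must start by 25 − 6 = day 19.
So figure drafting can start as early as day 16 and as late as day 19, giving 19 − 16 = 3 days of slack.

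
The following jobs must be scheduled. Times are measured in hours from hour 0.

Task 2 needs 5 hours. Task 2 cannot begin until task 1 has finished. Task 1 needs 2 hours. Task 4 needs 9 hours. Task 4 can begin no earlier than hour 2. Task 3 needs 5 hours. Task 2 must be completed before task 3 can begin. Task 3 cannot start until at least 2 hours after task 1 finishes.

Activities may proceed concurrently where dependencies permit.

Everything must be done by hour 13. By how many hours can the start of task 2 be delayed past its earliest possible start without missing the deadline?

1

Task 1 can start immediately at hour 0; it finishes at hour 2.
Task 2 waits on task 1 (finishes hour 2), so it starts at hour 2 and finishes at 2 + 5 = hour 7.

Working backward from the deadline:
Task 3 must finish by hour 13; it takes 5 hours, so it must start by 13 − 5 = hour 8.
Task 2 has to be done before task 3 (must start by hour 8). That means finishing by hour 8, i.e. starting by 8 − 5 = hour 3.
So task 2 can start as early as hour 2 and as late as hour 3, giving 3 − 2 = 1 hour of slack.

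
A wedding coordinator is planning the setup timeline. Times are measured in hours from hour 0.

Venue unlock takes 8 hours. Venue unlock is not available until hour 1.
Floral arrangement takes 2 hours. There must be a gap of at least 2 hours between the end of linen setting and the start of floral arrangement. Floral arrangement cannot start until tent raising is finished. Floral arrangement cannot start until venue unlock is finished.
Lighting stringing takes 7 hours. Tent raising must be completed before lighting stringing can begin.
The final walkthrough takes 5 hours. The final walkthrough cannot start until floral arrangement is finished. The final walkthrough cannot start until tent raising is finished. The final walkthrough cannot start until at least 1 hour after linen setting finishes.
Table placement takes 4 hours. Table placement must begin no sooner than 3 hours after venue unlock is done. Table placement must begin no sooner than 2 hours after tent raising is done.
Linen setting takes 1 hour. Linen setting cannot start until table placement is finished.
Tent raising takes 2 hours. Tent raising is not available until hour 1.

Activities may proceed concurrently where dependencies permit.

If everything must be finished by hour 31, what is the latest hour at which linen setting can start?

The final walkthrough has no dependents, so it just needs to finish by hour 31. Starting by 31 − 5 = hour 26 achieves that.
Since the final walkthrough (must start by hour 26) depends on it, floral arrangement must finish by hour 26. Backing off its 2-hour duration gives a latest start of hour 24.
Linen setting has several dependents: floral arrangement (must start by hour 24, minus 2-hour gap → hour 22); the final walkthrough (must start by hour 26, minus 1-hour gap → hour 25). The earliest of those limits is hour 22, so linen setting must start by 22 − 1 = hour 21.

21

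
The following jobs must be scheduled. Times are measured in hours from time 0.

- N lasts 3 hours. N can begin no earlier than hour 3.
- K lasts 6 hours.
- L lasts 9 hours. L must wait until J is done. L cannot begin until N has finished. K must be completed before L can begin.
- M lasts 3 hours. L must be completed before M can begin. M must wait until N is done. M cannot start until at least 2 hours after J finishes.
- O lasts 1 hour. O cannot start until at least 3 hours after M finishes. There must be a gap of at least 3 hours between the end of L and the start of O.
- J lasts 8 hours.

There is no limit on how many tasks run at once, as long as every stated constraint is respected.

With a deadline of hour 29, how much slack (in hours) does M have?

After its own release at hour 3, N can start at hour 3 and finishes at hour 6.
Nothing blocks K, so it runs from hour 0 to hour 6.
J can start immediately at hour 0; it finishes at hour 8.
L cannot start until J (finishes hour 8); N (finishes hour 6); K (finishes hour 6). The controlling bound is hour 8, so L finishes at 8 + 9 = hour 17.
For M: L (finishes hour 17); N (finishes hour 6); J (finishes hour 8, plus 2-hour gap → hour 10). Taking the maximum gives a start of hour 17, and it finishes at 17 + 3 = hour 20.

Working backward from the deadline:
O has no dependents, so it just needs to finish by hour 29. Starting by 29 − 1 = hour 28 achieves that.
M has to be done before O (must start by hour 28, minus 3-hour gap → hour 25). That means finishing by hour 25, i.e. starting by 25 − 3 = hour 22.
So M can start as early as hour 17 and as late as hour 22, giving 22 − 17 = 5 hours of slack.

5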